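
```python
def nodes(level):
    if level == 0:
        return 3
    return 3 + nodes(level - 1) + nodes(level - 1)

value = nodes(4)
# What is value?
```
Call trace (a repeated sub-call is expanded the first time; later identical calls just restate its return value):
nodes(level=4)
  nodes(level=3)
    nodes(level=2)
      nodes(level=1)
        nodes(level=0)
        -> return 3
        nodes(level=0)
        -> return 3
      -> return 9
      nodes(level=1) -> return 9  (same call as traced above)
    -> return 21
    nodes(level=2) -> return 21  (same call as traced above)
  -> return 45
  nodes(level=3) -> return 45  (same call as traced above)
-> return 93

Final answer: 93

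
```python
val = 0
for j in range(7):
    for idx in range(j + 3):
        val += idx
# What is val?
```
Trace:
  val=0
  val=0, j=0, idx=0
  val=1, j=0, idx=1
  val=3, j=0, idx=2
  val=3, j=1, idx=0
  val=4, j=1, idx=1
  val=6, j=1, idx=2
  val=9, j=1, idx=3
  val=9, j=2, idx=0
  val=10, j=2, idx=1
  val=12, j=2, idx=2
  val=15, j=2, idx=3
  val=19, j=2, idx=4
  val=19, j=3, idx=0
  val=20, j=3, idx=1
  val=22, j=3, idx=2
  val=25, j=3, idx=3
  val=29, j=3, idx=4
  val=34, j=3, idx=5
  val=34, j=4, idx=0
  val=35, j=4, idx=1
  val=37, j=4, idx=2
  val=40, j=4, idx=3
  val=44, j=4, idx=4
  val=49, j=4, idx=5
  val=55, j=4, idx=6
  val=55, j=5, idx=0
  val=56, j=5, idx=1
  val=58, j=5, idx=2
  val=61, j=5, idx=3
  val=65, j=5, idx=4
  val=70, j=5, idx=5
  val=76, j=5, idx=6
  val=83, j=5, idx=7
  val=83, j=6, idx=0
  val=84, j=6, idx=1
  val=86, j=6, idx=2
  val=89, j=6, idx=3
  val=93, j=6, idx=4
  val=98, j=6, idx=5
  val=104, j=6, idx=6
  val=111, j=6, idx=7
  val=119, j=6, idx=8

Final answer: 119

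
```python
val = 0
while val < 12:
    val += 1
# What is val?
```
Trace:
  val=0
  val=1
  val=2
  val=3
  val=4
  val=5
  val=6
  val=7
  val=8
  val=9
  val=10
  val=11
  val=12

Final answer: 12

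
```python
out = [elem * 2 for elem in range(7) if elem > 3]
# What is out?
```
Trace:
  elem=0
  elem=1
  elem=2
  elem=3
  elem=4
  elem=5
  elem=6
  out=[8, 10, 12]

Final answer: [8, 10, 12]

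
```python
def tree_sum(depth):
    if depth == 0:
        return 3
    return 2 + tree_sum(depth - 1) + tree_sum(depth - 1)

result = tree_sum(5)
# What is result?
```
Call trace (a repeated sub-call is expanded the first time; later identical calls just restate its return value):
tree_sum(depth=5)
  tree_sum(depth=4)
    tree_sum(depth=3)
      tree_sum(depth=2)
        tree_sum(depth=1)
          tree_sum(depth=0)
          -> return 3
          tree_sum(depth=0)
          -> return 3
        -> return 8
        tree_sum(depth=1) -> return 8  (same call as traced above)
      -> return 18
      tree_sum(depth=2) -> return 18  (same call as traced above)
    -> return 38
    tree_sum(depth=3) -> return 38  (same call as traced above)
  -> return 78
  tree_sum(depth=4) -> return 78  (same call as traced above)
-> return 158

Final answer: 158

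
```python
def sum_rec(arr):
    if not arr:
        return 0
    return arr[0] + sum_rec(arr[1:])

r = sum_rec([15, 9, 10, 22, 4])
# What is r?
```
Call trace:
sum_rec(arr=[15, 9, 10, 22, 4])
  sum_rec(arr=[9, 10, 22, 4])
    sum_rec(arr=[10, 22, 4])
      sum_rec(arr=[22, 4])
        sum_rec(arr=[4])
          sum_rec(arr=[])
          -> return 0
        -> return 4
      -> return 26
    -> return 36
  -> return 45
-> return 60

Final answer: 60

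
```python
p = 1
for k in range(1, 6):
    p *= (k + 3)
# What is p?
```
Trace:
  p=1
  p=4, k=1
  p=20, k=2
  p=120, k=3
  p=840, k=4
  p=6720, k=5

Final answer: 6720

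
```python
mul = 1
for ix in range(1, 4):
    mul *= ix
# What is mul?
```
Trace:
  mul=1
  mul=1, ix=1
  mul=2, ix=2
  mul=6, ix=3

Final answer: 6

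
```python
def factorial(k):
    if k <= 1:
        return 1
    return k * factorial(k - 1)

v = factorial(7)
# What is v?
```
Call trace:
factorial(k=7)
  factorial(k=6)
    factorial(k=5)
      factorial(k=4)
        factorial(k=3)
          factorial(k=2)
            factorial(k=1)
            -> return 1
          -> return 2
        -> return 6
      -> return 24
    -> return 120
  -> return 720
-> return 5040

Final answer: 5040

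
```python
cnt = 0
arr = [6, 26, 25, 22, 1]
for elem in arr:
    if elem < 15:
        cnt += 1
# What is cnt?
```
Trace:
  cnt=0
  cnt=1, elem=6
  cnt=1, elem=26
  cnt=1, elem=25
  cnt=1, elem=22
  cnt=2, elem=1

Final answer: 2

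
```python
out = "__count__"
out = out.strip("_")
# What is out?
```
Trace:
  out='__count__'
  out='count'

Final answer: 'count'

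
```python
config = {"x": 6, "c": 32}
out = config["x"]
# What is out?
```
Trace:
  config={'x': 6, 'c': 32}
  config={'x': 6, 'c': 32}, out=6

Final answer: 6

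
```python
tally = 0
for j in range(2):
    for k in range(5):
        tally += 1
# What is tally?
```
Trace:
  tally=0
  tally=1, j=0, k=0
  tally=2, j=0, k=1
  tally=3, j=0, k=2
  tally=4, j=0, k=3
  tally=5, j=0, k=4
  tally=6, j=1, k=0
  tally=7, j=1, k=1
  tally=8, j=1, k=2
  tally=9, j=1, k=3
  tally=10, j=1, k=4

Final answer: 10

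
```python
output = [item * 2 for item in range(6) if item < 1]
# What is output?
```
Trace:
  item=0
  item=1
  item=2
  item=3
  item=4
  item=5
  output=[0]

Final answer: [0]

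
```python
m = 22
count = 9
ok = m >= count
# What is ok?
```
Trace:
  m=22
  m=22, count=9
  m=22, count=9, ok=True

Final answer: True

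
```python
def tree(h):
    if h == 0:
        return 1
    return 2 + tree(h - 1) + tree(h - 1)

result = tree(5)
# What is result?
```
Call trace (a repeated sub-call is expanded the first time; later identical calls just restate its return value):
tree(h=5)
  tree(h=4)
    tree(h=3)
      tree(h=2)
        tree(h=1)
          tree(h=0)
          -> return 1
          tree(h=0)
          -> return 1
        -> return 4
        tree(h=1) -> return 4  (same call as traced above)
      -> return 10
      tree(h=2) -> return 10  (same call as traced above)
    -> return 22
    tree(h=3) -> return 22  (same call as traced above)
  -> return 46
  tree(h=4) -> return 46  (same call as traced above)
-> return 94

Final answer: 94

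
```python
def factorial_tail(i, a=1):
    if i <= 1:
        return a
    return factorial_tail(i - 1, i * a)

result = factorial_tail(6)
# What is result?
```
Call trace:
factorial_tail(i=6, a=1)
  factorial_tail(i=5, a=6)
    factorial_tail(i=4, a=30)
      factorial_tail(i=3, a=120)
        factorial_tail(i=2, a=360)
          factorial_tail(i=1, a=720)
          -> return 720
        -> return 720
      -> return 720
    -> return 720
  -> return 720
-> return 720

Final answer: 720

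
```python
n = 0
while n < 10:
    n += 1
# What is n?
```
Trace:
  n=0
  n=1
  n=2
  n=3
  n=4
  n=5
  n=6
  n=7
  n=8
  n=9
  n=10

Final answer: 10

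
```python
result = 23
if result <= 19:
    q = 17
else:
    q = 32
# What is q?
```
Trace:
  result=23
  result=23, q=32

Final answer: 32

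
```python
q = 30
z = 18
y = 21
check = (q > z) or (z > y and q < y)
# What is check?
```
Trace:
  q=30
  q=30, z=18
  q=30, z=18, y=21
  q=30, z=18, y=21, check=True

Final answer: True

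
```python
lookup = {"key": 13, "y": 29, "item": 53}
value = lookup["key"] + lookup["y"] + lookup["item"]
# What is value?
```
Trace:
  lookup={'key': 13, 'y': 29, 'item': 53}
  lookup={'key': 13, 'y': 29, 'item': 53}, value=95

Final answer: 95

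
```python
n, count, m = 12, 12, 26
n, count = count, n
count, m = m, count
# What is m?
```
Trace:
  n=12, count=12, m=26
  n=12, count=12, m=26
  n=12, count=26, m=12

Final answer: 12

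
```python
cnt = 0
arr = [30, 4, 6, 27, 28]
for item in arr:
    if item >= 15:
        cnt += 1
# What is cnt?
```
Trace:
  cnt=0
  cnt=1, item=30
  cnt=1, item=4
  cnt=1, item=6
  cnt=2, item=27
  cnt=3, item=28

Final answer: 3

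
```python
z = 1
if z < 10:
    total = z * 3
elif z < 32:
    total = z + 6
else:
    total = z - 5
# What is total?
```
Trace:
  z=1
  z=1, total=3

Final answer: 3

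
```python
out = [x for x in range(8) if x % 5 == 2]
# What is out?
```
Trace:
  x=0
  x=1
  x=2
  x=3
  x=4
  x=5
  x=6
  x=7
  out=[2, 7]

Final answer: [2, 7]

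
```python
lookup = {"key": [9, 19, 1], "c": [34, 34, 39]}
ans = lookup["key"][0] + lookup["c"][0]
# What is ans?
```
Trace:
  lookup={'key': [9, 19, 1], 'c': [34, 34, 39]}
  lookup={'key': [9, 19, 1], 'c': [34, 34, 39]}, ans=43

Final answer: 43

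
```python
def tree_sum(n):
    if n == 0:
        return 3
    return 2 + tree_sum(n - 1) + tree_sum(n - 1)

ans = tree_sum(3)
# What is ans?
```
Call trace (a repeated sub-call is expanded the first time; later identical calls just restate its return value):
tree_sum(n=3)
  tree_sum(n=2)
    tree_sum(n=1)
      tree_sum(n=0)
      -> return 3
      tree_sum(n=0)
      -> return 3
    -> return 8
    tree_sum(n=1) -> return 8  (same call as traced above)
  -> return 18
  tree_sum(n=2) -> return 18  (same call as traced above)
-> return 38

Final answer: 38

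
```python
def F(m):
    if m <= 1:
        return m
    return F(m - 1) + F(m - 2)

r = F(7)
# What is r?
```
Call trace (a repeated sub-call is expanded the first time; later identical calls just restate its return value):
F(m=7)
  F(m=6)
    F(m=5)
      F(m=4)
        F(m=3)
          F(m=2)
            F(m=1)
            -> return 1
            F(m=0)
            -> return 0
          -> return 1
          F(m=1)
          -> return 1
        -> return 2
        F(m=2) -> return 1  (same call as traced above)
      -> return 3
      F(m=3) -> return 2  (same call as traced above)
    -> return 5
    F(m=4) -> return 3  (same call as traced above)
  -> return 8
  F(m=5) -> return 5  (same call as traced above)
-> return 13

Final answer: 13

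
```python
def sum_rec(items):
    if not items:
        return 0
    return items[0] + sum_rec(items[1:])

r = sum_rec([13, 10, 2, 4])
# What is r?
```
Call trace:
sum_rec(items=[13, 10, 2, 4])
  sum_rec(items=[10, 2, 4])
    sum_rec(items=[2, 4])
      sum_rec(items=[4])
        sum_rec(items=[])
        -> return 0
      -> return 4
    -> return 6
  -> return 16
-> return 29

Final answer: 29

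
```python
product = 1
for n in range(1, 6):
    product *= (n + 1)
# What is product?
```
Trace:
  product=1
  product=2, n=1
  product=6, n=2
  product=24, n=3
  product=120, n=4
  product=720, n=5

Final answer: 720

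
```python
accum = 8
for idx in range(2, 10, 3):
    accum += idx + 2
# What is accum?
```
Trace:
  accum=8
  accum=12, idx=2
  accum=19, idx=5
  accum=29, idx=8

Final answer: 29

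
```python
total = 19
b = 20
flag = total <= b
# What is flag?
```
Trace:
  total=19
  total=19, b=20
  total=19, b=20, flag=True

Final answer: True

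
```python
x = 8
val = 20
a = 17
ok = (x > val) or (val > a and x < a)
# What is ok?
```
Trace:
  x=8
  x=8, val=20
  x=8, val=20, a=17
  x=8, val=20, a=17, ok=True

Final answer: True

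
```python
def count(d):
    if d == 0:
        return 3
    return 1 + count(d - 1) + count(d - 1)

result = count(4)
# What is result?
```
Call trace (a repeated sub-call is expanded the first time; later identical calls just restate its return value):
count(d=4)
  count(d=3)
    count(d=2)
      count(d=1)
        count(d=0)
        -> return 3
        count(d=0)
        -> return 3
      -> return 7
      count(d=1) -> return 7  (same call as traced above)
    -> return 15
    count(d=2) -> return 15  (same call as traced above)
  -> return 31
  count(d=3) -> return 31  (same call as traced above)
-> return 63

Final answer: 63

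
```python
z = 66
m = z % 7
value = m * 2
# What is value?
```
Trace:
  z=66
  z=66, m=3
  z=66, m=3, value=6

Final answer: 6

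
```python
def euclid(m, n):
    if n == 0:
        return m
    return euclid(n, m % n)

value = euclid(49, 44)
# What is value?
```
Call trace:
euclid(m=49, n=44)
  euclid(m=44, n=5)
    euclid(m=5, n=4)
      euclid(m=4, n=1)
        euclid(m=1, n=0)
        -> return 1
      -> return 1
    -> return 1
  -> return 1
-> return 1

Final answer: 1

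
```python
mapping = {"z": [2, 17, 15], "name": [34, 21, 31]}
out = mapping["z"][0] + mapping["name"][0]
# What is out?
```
Trace:
  mapping={'z': [2, 17, 15], 'name': [34, 21, 31]}
  mapping={'z': [2, 17, 15], 'name': [34, 21, 31]}, out=36

Final answer: 36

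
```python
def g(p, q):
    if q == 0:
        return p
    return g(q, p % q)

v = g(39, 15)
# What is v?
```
Call trace:
g(p=39, q=15)
  g(p=15, q=9)
    g(p=9, q=6)
      g(p=6, q=3)
        g(p=3, q=0)
        -> return 3
      -> return 3
    -> return 3
  -> return 3
-> return 3

Final answer: 3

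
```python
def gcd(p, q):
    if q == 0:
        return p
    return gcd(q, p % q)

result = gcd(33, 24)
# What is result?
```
Call trace:
gcd(p=33, q=24)
  gcd(p=24, q=9)
    gcd(p=9, q=6)
      gcd(p=6, q=3)
        gcd(p=3, q=0)
        -> return 3
      -> return 3
    -> return 3
  -> return 3
-> return 3

Final answer: 3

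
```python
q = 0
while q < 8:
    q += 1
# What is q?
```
Trace:
  q=0
  q=1
  q=2
  q=3
  q=4
  q=5
  q=6
  q=7
  q=8

Final answer: 8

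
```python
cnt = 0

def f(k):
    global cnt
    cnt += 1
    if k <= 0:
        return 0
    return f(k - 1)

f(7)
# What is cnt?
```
Call trace:
f(k=7)
  f(k=6)
    f(k=5)
      f(k=4)
        f(k=3)
          f(k=2)
            f(k=1)
              f(k=0)
              -> return 0
            -> return 0
          -> return 0
        -> return 0
      -> return 0
    -> return 0
  -> return 0
-> return 0

cnt is incremented once per call. f is entered once for each k = 7, 6, 5, 4, 3, 2, 1, 0 (the k <= 0 call returns without recursing), i.e. 7 + 1 calls.
cnt = 8

Final answer: 8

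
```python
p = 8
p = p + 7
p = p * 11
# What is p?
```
Trace:
  p=8
  p=15
  p=165

Final answer: 165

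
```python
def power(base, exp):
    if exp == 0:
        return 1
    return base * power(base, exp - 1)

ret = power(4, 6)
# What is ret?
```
Call trace:
power(base=4, exp=6)
  power(base=4, exp=5)
    power(base=4, exp=4)
      power(base=4, exp=3)
        power(base=4, exp=2)
          power(base=4, exp=1)
            power(base=4, exp=0)
            -> return 1
          -> return 4
        -> return 16
      -> return 64
    -> return 256
  -> return 1024
-> return 4096

Final answer: 4096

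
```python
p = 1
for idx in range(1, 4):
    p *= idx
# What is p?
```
Trace:
  p=1
  p=1, idx=1
  p=2, idx=2
  p=6, idx=3

Final answer: 6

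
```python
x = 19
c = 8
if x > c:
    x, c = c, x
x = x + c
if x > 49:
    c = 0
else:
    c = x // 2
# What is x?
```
Trace:
  x=19
  x=19, c=8
  x=8, c=19
  x=27, c=19
  x=27, c=13

Final answer: 27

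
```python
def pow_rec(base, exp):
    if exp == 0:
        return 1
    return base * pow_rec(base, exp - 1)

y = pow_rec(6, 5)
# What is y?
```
Call trace:
pow_rec(base=6, exp=5)
  pow_rec(base=6, exp=4)
    pow_rec(base=6, exp=3)
      pow_rec(base=6, exp=2)
        pow_rec(base=6, exp=1)
          pow_rec(base=6, exp=0)
          -> return 1
        -> return 6
      -> return 36
    -> return 216
  -> return 1296
-> return 7776

Final answer: 7776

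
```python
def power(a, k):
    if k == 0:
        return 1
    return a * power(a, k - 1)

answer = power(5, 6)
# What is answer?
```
Call trace:
power(a=5, k=6)
  power(a=5, k=5)
    power(a=5, k=4)
      power(a=5, k=3)
        power(a=5, k=2)
          power(a=5, k=1)
            power(a=5, k=0)
            -> return 1
          -> return 5
        -> return 25
      -> return 125
    -> return 625
  -> return 3125
-> return 15625

Final answer: 15625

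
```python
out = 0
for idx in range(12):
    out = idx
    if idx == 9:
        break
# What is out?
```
Trace:
  out=0
  out=0, idx=0
  out=1, idx=1
  out=2, idx=2
  out=3, idx=3
  out=4, idx=4
  out=5, idx=5
  out=6, idx=6
  out=7, idx=7
  out=8, idx=8
  out=9, idx=9

Final answer: 9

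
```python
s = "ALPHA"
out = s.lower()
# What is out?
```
Trace:
  s='ALPHA'
  s='ALPHA', out='alpha'

Final answer: 'alpha'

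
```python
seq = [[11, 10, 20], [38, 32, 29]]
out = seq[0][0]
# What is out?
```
Trace:
  seq=[[11, 10, 20], [38, 32, 29]]
  seq=[[11, 10, 20], [38, 32, 29]], out=11

Final answer: 11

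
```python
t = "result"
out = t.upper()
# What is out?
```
Trace:
  t='result'
  t='result', out='RESULT'

Final answer: 'RESULT'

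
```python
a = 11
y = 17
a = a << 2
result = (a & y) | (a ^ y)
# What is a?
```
Trace:
  a=11
  a=11, y=17
  a=44, y=17
  a=44, y=17, result=61

Final answer: 44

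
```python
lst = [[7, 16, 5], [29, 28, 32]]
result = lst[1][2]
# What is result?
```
Trace:
  lst=[[7, 16, 5], [29, 28, 32]]
  lst=[[7, 16, 5], [29, 28, 32]], result=32

Final answer: 32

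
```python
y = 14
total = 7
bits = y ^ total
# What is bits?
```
Trace:
  y=14
  y=14, total=7
  y=14, total=7, bits=9

Final answer: 9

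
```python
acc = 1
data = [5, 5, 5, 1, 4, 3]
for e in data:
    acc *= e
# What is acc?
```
Trace:
  acc=1
  acc=5, e=5
  acc=25, e=5
  acc=125, e=5
  acc=125, e=1
  acc=500, e=4
  acc=1500, e=3

Final answer: 1500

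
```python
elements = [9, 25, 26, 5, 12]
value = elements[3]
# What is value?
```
Trace:
  elements=[9, 25, 26, 5, 12]
  elements=[9, 25, 26, 5, 12], value=5

Final answer: 5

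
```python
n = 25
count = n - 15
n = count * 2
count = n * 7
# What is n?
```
Trace:
  n=25
  n=25, count=10
  n=20, count=10
  n=20, count=140

Final answer: 20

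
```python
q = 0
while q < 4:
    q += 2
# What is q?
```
Trace:
  q=0
  q=2
  q=4

Final answer: 4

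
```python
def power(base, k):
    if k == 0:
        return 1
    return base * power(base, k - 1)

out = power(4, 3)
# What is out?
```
Call trace:
power(base=4, k=3)
  power(base=4, k=2)
    power(base=4, k=1)
      power(base=4, k=0)
      -> return 1
    -> return 4
  -> return 16
-> return 64

Final answer: 64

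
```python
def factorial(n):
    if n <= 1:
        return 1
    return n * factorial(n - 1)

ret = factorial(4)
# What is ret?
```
Call trace:
factorial(n=4)
  factorial(n=3)
    factorial(n=2)
      factorial(n=1)
      -> return 1
    -> return 2
  -> return 6
-> return 24

Final answer: 24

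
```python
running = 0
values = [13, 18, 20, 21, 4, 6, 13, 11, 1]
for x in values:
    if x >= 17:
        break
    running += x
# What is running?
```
Trace:
  running=0
  running=13, x=13
  running=13, x=18

Final answer: 13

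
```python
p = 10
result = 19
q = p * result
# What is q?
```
Trace:
  p=10
  p=10, result=19
  p=10, result=19, q=190

Final answer: 190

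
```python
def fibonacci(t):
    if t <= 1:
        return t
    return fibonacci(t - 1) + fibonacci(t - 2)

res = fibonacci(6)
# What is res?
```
Call trace (a repeated sub-call is expanded the first time; later identical calls just restate its return value):
fibonacci(t=6)
  fibonacci(t=5)
    fibonacci(t=4)
      fibonacci(t=3)
        fibonacci(t=2)
          fibonacci(t=1)
          -> return 1
          fibonacci(t=0)
          -> return 0
        -> return 1
        fibonacci(t=1)
        -> return 1
      -> return 2
      fibonacci(t=2) -> return 1  (same call as traced above)
    -> return 3
    fibonacci(t=3) -> return 2  (same call as traced above)
  -> return 5
  fibonacci(t=4) -> return 3  (same call as traced above)
-> return 8

Final answer: 8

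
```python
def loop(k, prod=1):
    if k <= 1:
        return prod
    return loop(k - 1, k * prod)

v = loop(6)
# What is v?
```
Call trace:
loop(k=6, prod=1)
  loop(k=5, prod=6)
    loop(k=4, prod=30)
      loop(k=3, prod=120)
        loop(k=2, prod=360)
          loop(k=1, prod=720)
          -> return 720
        -> return 720
      -> return 720
    -> return 720
  -> return 720
-> return 720

Final answer: 720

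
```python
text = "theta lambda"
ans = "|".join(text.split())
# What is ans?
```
Trace:
  text='theta lambda'
  text='theta lambda', ans='theta|lambda'

Final answer: 'theta|lambda'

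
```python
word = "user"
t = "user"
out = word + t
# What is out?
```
Trace:
  word='user'
  word='user', t='user'
  word='user', t='user', out='useruser'

Final answer: 'useruser'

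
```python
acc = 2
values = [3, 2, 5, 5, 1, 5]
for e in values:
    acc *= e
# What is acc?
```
Trace:
  acc=2
  acc=6, e=3
  acc=12, e=2
  acc=60, e=5
  acc=300, e=5
  acc=300, e=1
  acc=1500, e=5

Final answer: 1500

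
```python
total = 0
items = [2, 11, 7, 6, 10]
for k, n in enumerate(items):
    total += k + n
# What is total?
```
Trace:
  total=0
  total=2, k=0, n=2
  total=14, k=1, n=11
  total=23, k=2, n=7
  total=32, k=3, n=6
  total=46, k=4, n=10

Final answer: 46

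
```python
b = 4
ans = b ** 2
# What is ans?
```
Trace:
  b=4
  b=4, ans=16

Final answer: 16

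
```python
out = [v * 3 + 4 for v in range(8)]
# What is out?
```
Trace:
  v=0
  v=1
  v=2
  v=3
  v=4
  v=5
  v=6
  v=7
  out=[4, 7, 10, 13, 16, 19, 22, 25]

Final answer: [4, 7, 10, 13, 16, 19, 22, 25]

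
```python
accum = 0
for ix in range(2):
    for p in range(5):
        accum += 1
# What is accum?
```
Trace:
  accum=0
  accum=1, ix=0, p=0
  accum=2, ix=0, p=1
  accum=3, ix=0, p=2
  accum=4, ix=0, p=3
  accum=5, ix=0, p=4
  accum=6, ix=1, p=0
  accum=7, ix=1, p=1
  accum=8, ix=1, p=2
  accum=9, ix=1, p=3
  accum=10, ix=1, p=4

Final answer: 10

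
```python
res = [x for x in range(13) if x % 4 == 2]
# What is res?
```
Trace:
  x=0
  x=1
  x=2
  x=3
  x=4
  x=5
  x=6
  x=7
  x=8
  x=9
  x=10
  x=11
  x=12
  res=[2, 6, 10]

Final answer: [2, 6, 10]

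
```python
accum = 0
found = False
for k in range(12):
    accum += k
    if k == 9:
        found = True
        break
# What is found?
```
Trace:
  accum=0
  accum=0, found=False
  accum=0, found=False, k=0
  accum=1, found=False, k=1
  accum=3, found=False, k=2
  accum=6, found=False, k=3
  accum=10, found=False, k=4
  accum=15, found=False, k=5
  accum=21, found=False, k=6
  accum=28, found=False, k=7
  accum=36, found=False, k=8
  accum=45, found=True, k=9

Final answer: True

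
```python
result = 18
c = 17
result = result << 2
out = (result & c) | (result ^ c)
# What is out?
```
Trace:
  result=18
  result=18, c=17
  result=72, c=17
  result=72, c=17, out=89

Final answer: 89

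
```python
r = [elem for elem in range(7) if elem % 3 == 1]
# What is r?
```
Trace:
  elem=0
  elem=1
  elem=2
  elem=3
  elem=4
  elem=5
  elem=6
  r=[1, 4]

Final answer: [1, 4]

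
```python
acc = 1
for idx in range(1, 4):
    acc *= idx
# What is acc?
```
Trace:
  acc=1
  acc=1, idx=1
  acc=2, idx=2
  acc=6, idx=3

Final answer: 6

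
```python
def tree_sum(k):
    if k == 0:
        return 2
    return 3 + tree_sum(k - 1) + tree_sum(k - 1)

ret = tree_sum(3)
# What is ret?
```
Call trace (a repeated sub-call is expanded the first time; later identical calls just restate its return value):
tree_sum(k=3)
  tree_sum(k=2)
    tree_sum(k=1)
      tree_sum(k=0)
      -> return 2
      tree_sum(k=0)
      -> return 2
    -> return 7
    tree_sum(k=1) -> return 7  (same call as traced above)
  -> return 17
  tree_sum(k=2) -> return 17  (same call as traced above)
-> return 37

Final answer: 37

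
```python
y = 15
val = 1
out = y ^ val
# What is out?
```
Trace:
  y=15
  y=15, val=1
  y=15, val=1, out=14

Final answer: 14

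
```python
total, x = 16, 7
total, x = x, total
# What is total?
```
Trace:
  total=16, x=7
  total=7, x=16

Final answer: 7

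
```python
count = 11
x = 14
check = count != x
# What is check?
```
Trace:
  count=11
  count=11, x=14
  count=11, x=14, check=True

Final answer: True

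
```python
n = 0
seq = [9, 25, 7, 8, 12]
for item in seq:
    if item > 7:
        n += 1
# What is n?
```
Trace:
  n=0
  n=1, item=9
  n=2, item=25
  n=2, item=7
  n=3, item=8
  n=4, item=12

Final answer: 4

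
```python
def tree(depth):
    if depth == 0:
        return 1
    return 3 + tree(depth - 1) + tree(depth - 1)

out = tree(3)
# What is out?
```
Call trace (a repeated sub-call is expanded the first time; later identical calls just restate its return value):
tree(depth=3)
  tree(depth=2)
    tree(depth=1)
      tree(depth=0)
      -> return 1
      tree(depth=0)
      -> return 1
    -> return 5
    tree(depth=1) -> return 5  (same call as traced above)
  -> return 13
  tree(depth=2) -> return 13  (same call as traced above)
-> return 29

Final answer: 29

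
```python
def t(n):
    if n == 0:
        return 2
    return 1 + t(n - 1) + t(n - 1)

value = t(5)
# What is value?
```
Call trace (a repeated sub-call is expanded the first time; later identical calls just restate its return value):
t(n=5)
  t(n=4)
    t(n=3)
      t(n=2)
        t(n=1)
          t(n=0)
          -> return 2
          t(n=0)
          -> return 2
        -> return 5
        t(n=1) -> return 5  (same call as traced above)
      -> return 11
      t(n=2) -> return 11  (same call as traced above)
    -> return 23
    t(n=3) -> return 23  (same call as traced above)
  -> return 47
  t(n=4) -> return 47  (same call as traced above)
-> return 95

Final answer: 95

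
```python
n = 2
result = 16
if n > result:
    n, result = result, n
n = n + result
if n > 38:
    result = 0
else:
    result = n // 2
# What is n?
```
Trace:
  n=2
  n=2, result=16
  n=2, result=16
  n=18, result=16
  n=18, result=9

Final answer: 18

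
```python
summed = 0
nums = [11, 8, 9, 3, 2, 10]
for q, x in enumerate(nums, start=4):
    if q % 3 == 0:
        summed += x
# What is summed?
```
Trace:
  summed=0
  summed=0, q=4, x=11
  summed=0, q=5, x=8
  summed=9, q=6, x=9
  summed=9, q=7, x=3
  summed=9, q=8, x=2
  summed=19, q=9, x=10

Final answer: 19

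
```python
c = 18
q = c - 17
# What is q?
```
Trace:
  c=18
  c=18, q=1

Final answer: 1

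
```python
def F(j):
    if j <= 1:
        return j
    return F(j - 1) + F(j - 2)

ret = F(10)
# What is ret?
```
Call trace (a repeated sub-call is expanded the first time; later identical calls just restate its return value):
F(j=10)
  F(j=9)
    F(j=8)
      F(j=7)
        F(j=6)
          F(j=5)
            F(j=4)
              F(j=3)
                F(j=2)
                  F(j=1)
                  -> return 1
                  F(j=0)
                  -> return 0
                -> return 1
                F(j=1)
                -> return 1
              -> return 2
              F(j=2) -> return 1  (same call as traced above)
            -> return 3
            F(j=3) -> return 2  (same call as traced above)
          -> return 5
          F(j=4) -> return 3  (same call as traced above)
        -> return 8
        F(j=5) -> return 5  (same call as traced above)
      -> return 13
      F(j=6) -> return 8  (same call as traced above)
    -> return 21
    F(j=7) -> return 13  (same call as traced above)
  -> return 34
  F(j=8) -> return 21  (same call as traced above)
-> return 55

Final answer: 55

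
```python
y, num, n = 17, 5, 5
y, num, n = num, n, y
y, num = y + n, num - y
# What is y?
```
Trace:
  y=17, num=5, n=5
  y=5, num=5, n=17
  y=22, num=0, n=17

Final answer: 22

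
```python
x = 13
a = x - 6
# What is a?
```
Trace:
  x=13
  x=13, a=7

Final answer: 7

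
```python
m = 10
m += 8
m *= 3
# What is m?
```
Trace:
  m=10
  m=18
  m=54

Final answer: 54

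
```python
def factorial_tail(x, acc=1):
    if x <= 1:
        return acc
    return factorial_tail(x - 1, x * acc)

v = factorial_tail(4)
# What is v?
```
Call trace:
factorial_tail(x=4, acc=1)
  factorial_tail(x=3, acc=4)
    factorial_tail(x=2, acc=12)
      factorial_tail(x=1, acc=24)
      -> return 24
    -> return 24
  -> return 24
-> return 24

Final answer: 24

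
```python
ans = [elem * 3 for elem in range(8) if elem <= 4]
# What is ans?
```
Trace:
  elem=0
  elem=1
  elem=2
  elem=3
  elem=4
  elem=5
  elem=6
  elem=7
  ans=[0, 3, 6, 9, 12]

Final answer: [0, 3, 6, 9, 12]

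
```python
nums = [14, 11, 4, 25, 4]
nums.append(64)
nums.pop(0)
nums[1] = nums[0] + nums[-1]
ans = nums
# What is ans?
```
Trace:
  nums=[14, 11, 4, 25, 4]
  nums=[14, 11, 4, 25, 4, 64]
  nums=[11, 4, 25, 4, 64]
  nums=[11, 75, 25, 4, 64]
  nums=[11, 75, 25, 4, 64], ans=[11, 75, 25, 4, 64]

Final answer: [11, 75, 25, 4, 64]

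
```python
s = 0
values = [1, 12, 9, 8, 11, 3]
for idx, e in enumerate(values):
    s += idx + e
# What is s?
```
Trace:
  s=0
  s=1, idx=0, e=1
  s=14, idx=1, e=12
  s=25, idx=2, e=9
  s=36, idx=3, e=8
  s=51, idx=4, e=11
  s=59, idx=5, e=3

Final answer: 59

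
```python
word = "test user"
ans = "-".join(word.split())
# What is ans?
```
Trace:
  word='test user'
  word='test user', ans='test-user'

Final answer: 'test-user'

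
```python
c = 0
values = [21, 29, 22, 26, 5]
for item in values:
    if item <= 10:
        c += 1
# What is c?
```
Trace:
  c=0
  c=0, item=21
  c=0, item=29
  c=0, item=22
  c=0, item=26
  c=1, item=5

Final answer: 1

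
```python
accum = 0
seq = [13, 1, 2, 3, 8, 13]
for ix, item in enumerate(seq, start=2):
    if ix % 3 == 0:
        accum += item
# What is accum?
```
Trace:
  accum=0
  accum=0, ix=2, item=13
  accum=1, ix=3, item=1
  accum=1, ix=4, item=2
  accum=1, ix=5, item=3
  accum=9, ix=6, item=8
  accum=9, ix=7, item=13

Final answer: 9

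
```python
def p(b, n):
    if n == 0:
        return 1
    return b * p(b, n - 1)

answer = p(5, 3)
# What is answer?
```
Call trace:
p(b=5, n=3)
  p(b=5, n=2)
    p(b=5, n=1)
      p(b=5, n=0)
      -> return 1
    -> return 5
  -> return 25
-> return 125

Final answer: 125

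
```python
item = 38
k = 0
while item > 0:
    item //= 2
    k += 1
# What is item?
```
Trace:
  item=38
  item=38, k=0
  item=19, k=1
  item=9, k=2
  item=4, k=3
  item=2, k=4
  item=1, k=5
  item=0, k=6

Final answer: 0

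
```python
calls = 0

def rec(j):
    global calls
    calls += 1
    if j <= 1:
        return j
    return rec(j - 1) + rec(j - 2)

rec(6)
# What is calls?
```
Call trace (a repeated sub-call is expanded the first time; later identical calls just restate its return value):
rec(j=6)
  rec(j=5)
    rec(j=4)
      rec(j=3)
        rec(j=2)
          rec(j=1)
          -> return 1
          rec(j=0)
          -> return 0
        -> return 1
        rec(j=1)
        -> return 1
      -> return 2
      rec(j=2) -> return 1  (same call as traced above)
    -> return 3
    rec(j=3) -> return 2  (same call as traced above)
  -> return 5
  rec(j=4) -> return 3  (same call as traced above)
-> return 8

calls is incremented once per call, so count the calls in each subtree. Let C(j) = number of calls made by rec(j).
C(0) = C(1) = 1 (base case, no recursion); C(j) = 1 + C(j - 1) + C(j - 2) otherwise.
C(2) = 1 + C(1) + C(0) = 1 + 1 + 1 = 3
C(3) = 1 + C(2) + C(1) = 1 + 3 + 1 = 5
C(4) = 1 + C(3) + C(2) = 1 + 5 + 3 = 9
C(5) = 1 + C(4) + C(3) = 1 + 9 + 5 = 15
C(6) = 1 + C(5) + C(4) = 1 + 15 + 9 = 25
calls = C(6) = 25

Final answer: 25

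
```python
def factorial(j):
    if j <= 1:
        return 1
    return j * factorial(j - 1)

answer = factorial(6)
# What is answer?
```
Call trace:
factorial(j=6)
  factorial(j=5)
    factorial(j=4)
      factorial(j=3)
        factorial(j=2)
          factorial(j=1)
          -> return 1
        -> return 2
      -> return 6
    -> return 24
  -> return 120
-> return 720

Final answer: 720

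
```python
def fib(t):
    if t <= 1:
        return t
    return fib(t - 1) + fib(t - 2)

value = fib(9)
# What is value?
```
Call trace (a repeated sub-call is expanded the first time; later identical calls just restate its return value):
fib(t=9)
  fib(t=8)
    fib(t=7)
      fib(t=6)
        fib(t=5)
          fib(t=4)
            fib(t=3)
              fib(t=2)
                fib(t=1)
                -> return 1
                fib(t=0)
                -> return 0
              -> return 1
              fib(t=1)
              -> return 1
            -> return 2
            fib(t=2) -> return 1  (same call as traced above)
          -> return 3
          fib(t=3) -> return 2  (same call as traced above)
        -> return 5
        fib(t=4) -> return 3  (same call as traced above)
      -> return 8
      fib(t=5) -> return 5  (same call as traced above)
    -> return 13
    fib(t=6) -> return 8  (same call as traced above)
  -> return 21
  fib(t=7) -> return 13  (same call as traced above)
-> return 34

Final answer: 34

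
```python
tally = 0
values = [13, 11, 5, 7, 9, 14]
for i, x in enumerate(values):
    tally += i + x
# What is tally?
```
Trace:
  tally=0
  tally=13, i=0, x=13
  tally=25, i=1, x=11
  tally=32, i=2, x=5
  tally=42, i=3, x=7
  tally=55, i=4, x=9
  tally=74, i=5, x=14

Final answer: 74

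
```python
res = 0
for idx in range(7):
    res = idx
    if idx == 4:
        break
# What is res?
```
Trace:
  res=0
  res=0, idx=0
  res=1, idx=1
  res=2, idx=2
  res=3, idx=3
  res=4, idx=4

Final answer: 4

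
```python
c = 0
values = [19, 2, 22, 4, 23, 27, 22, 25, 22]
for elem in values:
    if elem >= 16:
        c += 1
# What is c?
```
Trace:
  c=0
  c=1, elem=19
  c=1, elem=2
  c=2, elem=22
  c=2, elem=4
  c=3, elem=23
  c=4, elem=27
  c=5, elem=22
  c=6, elem=25
  c=7, elem=22

Final answer: 7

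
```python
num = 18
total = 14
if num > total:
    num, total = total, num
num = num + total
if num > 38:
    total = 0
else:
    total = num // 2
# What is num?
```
Trace:
  num=18
  num=18, total=14
  num=14, total=18
  num=32, total=18
  num=32, total=16

Final answer: 32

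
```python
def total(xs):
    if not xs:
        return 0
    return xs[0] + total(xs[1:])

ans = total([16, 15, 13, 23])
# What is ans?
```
Call trace:
total(xs=[16, 15, 13, 23])
  total(xs=[15, 13, 23])
    total(xs=[13, 23])
      total(xs=[23])
        total(xs=[])
        -> return 0
      -> return 23
    -> return 36
  -> return 51
-> return 67

Final answer: 67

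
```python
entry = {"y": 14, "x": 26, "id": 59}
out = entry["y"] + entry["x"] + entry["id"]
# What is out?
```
Trace:
  entry={'y': 14, 'x': 26, 'id': 59}
  entry={'y': 14, 'x': 26, 'id': 59}, out=99

Final answer: 99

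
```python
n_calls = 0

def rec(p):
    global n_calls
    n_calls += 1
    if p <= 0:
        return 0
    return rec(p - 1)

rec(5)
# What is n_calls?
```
Call trace:
rec(p=5)
  rec(p=4)
    rec(p=3)
      rec(p=2)
        rec(p=1)
          rec(p=0)
          -> return 0
        -> return 0
      -> return 0
    -> return 0
  -> return 0
-> return 0

n_calls is incremented once per call. rec is entered once for each p = 5, 4, 3, 2, 1, 0 (the p <= 0 call returns without recursing), i.e. 5 + 1 calls.
n_calls = 6

Final answer: 6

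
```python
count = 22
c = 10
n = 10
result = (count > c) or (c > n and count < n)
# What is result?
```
Trace:
  count=22
  count=22, c=10
  count=22, c=10, n=10
  count=22, c=10, n=10, result=True

Final answer: True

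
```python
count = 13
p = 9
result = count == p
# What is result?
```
Trace:
  count=13
  count=13, p=9
  count=13, p=9, result=False

Final answer: False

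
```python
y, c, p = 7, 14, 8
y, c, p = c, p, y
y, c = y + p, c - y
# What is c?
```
Trace:
  y=7, c=14, p=8
  y=14, c=8, p=7
  y=21, c=-6, p=7

Final answer: -6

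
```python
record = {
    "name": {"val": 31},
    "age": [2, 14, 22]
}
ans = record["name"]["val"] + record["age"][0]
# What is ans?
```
Trace:
  record={'name': {'val': 31}, 'age': [2, 14, 22]}
  record={'name': {'val': 31}, 'age': [2, 14, 22]}, ans=33

Final answer: 33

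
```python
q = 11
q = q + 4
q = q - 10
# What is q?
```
Trace:
  q=11
  q=15
  q=5

Final answer: 5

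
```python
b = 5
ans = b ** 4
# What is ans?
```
Trace:
  b=5
  b=5, ans=625

Final answer: 625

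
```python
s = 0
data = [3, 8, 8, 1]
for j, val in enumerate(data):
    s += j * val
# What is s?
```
Trace:
  s=0
  s=0, j=0, val=3
  s=8, j=1, val=8
  s=24, j=2, val=8
  s=27, j=3, val=1

Final answer: 27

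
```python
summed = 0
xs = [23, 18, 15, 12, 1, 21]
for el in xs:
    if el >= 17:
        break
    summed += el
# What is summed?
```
Trace:
  summed=0
  summed=0, el=23

Final answer: 0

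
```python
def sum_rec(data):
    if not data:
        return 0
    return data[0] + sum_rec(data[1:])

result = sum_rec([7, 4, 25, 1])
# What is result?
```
Call trace:
sum_rec(data=[7, 4, 25, 1])
  sum_rec(data=[4, 25, 1])
    sum_rec(data=[25, 1])
      sum_rec(data=[1])
        sum_rec(data=[])
        -> return 0
      -> return 1
    -> return 26
  -> return 30
-> return 37

Final answer: 37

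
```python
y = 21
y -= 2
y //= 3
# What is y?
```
Trace:
  y=21
  y=19
  y=6

Final answer: 6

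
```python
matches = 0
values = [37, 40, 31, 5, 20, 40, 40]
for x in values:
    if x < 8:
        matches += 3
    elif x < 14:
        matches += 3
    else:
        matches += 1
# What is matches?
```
Trace:
  matches=0
  matches=1, x=37
  matches=2, x=40
  matches=3, x=31
  matches=6, x=5
  matches=7, x=20
  matches=8, x=40
  matches=9, x=40

Final answer: 9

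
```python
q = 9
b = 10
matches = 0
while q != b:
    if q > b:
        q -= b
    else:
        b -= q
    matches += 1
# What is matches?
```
Trace:
  q=9
  q=9, b=10
  q=9, b=10, matches=0
  q=9, b=1, matches=1
  q=8, b=1, matches=2
  q=7, b=1, matches=3
  q=6, b=1, matches=4
  q=5, b=1, matches=5
  q=4, b=1, matches=6
  q=3, b=1, matches=7
  q=2, b=1, matches=8
  q=1, b=1, matches=9

Final answer: 9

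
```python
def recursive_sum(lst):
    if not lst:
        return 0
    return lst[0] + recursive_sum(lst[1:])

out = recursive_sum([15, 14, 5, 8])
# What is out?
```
Call trace:
recursive_sum(lst=[15, 14, 5, 8])
  recursive_sum(lst=[14, 5, 8])
    recursive_sum(lst=[5, 8])
      recursive_sum(lst=[8])
        recursive_sum(lst=[])
        -> return 0
      -> return 8
    -> return 13
  -> return 27
-> return 42

Final answer: 42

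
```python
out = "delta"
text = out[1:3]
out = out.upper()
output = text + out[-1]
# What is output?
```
Trace:
  out='delta'
  out='delta', text='el'
  out='DELTA', text='el'
  out='DELTA', text='el', output='elA'

Final answer: 'elA'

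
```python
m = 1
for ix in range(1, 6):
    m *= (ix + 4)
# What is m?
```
Trace:
  m=1
  m=5, ix=1
  m=30, ix=2
  m=210, ix=3
  m=1680, ix=4
  m=15120, ix=5

Final answer: 15120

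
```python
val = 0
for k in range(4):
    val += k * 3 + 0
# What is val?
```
Trace:
  val=0
  val=0, k=0
  val=3, k=1
  val=9, k=2
  val=18, k=3

Final answer: 18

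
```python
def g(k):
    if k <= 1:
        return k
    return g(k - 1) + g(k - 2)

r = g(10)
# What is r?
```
Call trace (a repeated sub-call is expanded the first time; later identical calls just restate its return value):
g(k=10)
  g(k=9)
    g(k=8)
      g(k=7)
        g(k=6)
          g(k=5)
            g(k=4)
              g(k=3)
                g(k=2)
                  g(k=1)
                  -> return 1
                  g(k=0)
                  -> return 0
                -> return 1
                g(k=1)
                -> return 1
              -> return 2
              g(k=2) -> return 1  (same call as traced above)
            -> return 3
            g(k=3) -> return 2  (same call as traced above)
          -> return 5
          g(k=4) -> return 3  (same call as traced above)
        -> return 8
        g(k=5) -> return 5  (same call as traced above)
      -> return 13
      g(k=6) -> return 8  (same call as traced above)
    -> return 21
    g(k=7) -> return 13  (same call as traced above)
  -> return 34
  g(k=8) -> return 21  (same call as traced above)
-> return 55

Final answer: 55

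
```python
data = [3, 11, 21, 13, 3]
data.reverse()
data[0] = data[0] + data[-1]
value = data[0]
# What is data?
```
Trace:
  data=[3, 11, 21, 13, 3]
  data=[3, 13, 21, 11, 3]
  data=[6, 13, 21, 11, 3]
  data=[6, 13, 21, 11, 3], value=6

Final answer: [6, 13, 21, 11, 3]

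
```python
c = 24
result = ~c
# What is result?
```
Trace:
  c=24
  c=24, result=-25

Final answer: -25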